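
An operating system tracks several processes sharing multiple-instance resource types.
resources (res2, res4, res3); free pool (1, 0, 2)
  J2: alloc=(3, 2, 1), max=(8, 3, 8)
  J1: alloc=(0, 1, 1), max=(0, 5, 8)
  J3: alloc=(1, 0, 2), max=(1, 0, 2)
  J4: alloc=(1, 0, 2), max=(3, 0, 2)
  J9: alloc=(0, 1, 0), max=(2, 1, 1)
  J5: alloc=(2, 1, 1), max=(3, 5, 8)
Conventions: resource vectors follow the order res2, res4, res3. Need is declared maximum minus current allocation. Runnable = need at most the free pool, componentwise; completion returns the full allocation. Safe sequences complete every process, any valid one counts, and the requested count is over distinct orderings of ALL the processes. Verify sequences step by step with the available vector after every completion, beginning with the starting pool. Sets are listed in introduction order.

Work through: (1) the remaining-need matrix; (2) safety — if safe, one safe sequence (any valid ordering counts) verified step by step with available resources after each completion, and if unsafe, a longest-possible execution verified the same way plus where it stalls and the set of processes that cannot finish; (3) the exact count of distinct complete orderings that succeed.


(1) Outstanding need per process (order res2, res4, res3):
  J2: (5, 1, 7)
  J1: (0, 4, 7)
  J3: (0, 0, 0)
  J4: (2, 0, 0)
  J9: (2, 0, 1)
  J5: (1, 4, 7)
(2) UNSAFE — no complete ordering exists.
Key observation: J3, J9, J4 can finish, but then (3, 1, 6) is all there is, and the blocked group's res3 demands exceed it.
The run J3, J9, J4 cannot be extended any further. Step-by-step check:
  pool = (1, 0, 2)
  J3: need (0, 0, 0) fits (1, 0, 2); releases (1, 0, 2), pool now (2, 0, 4)
  J9: need (2, 0, 1) fits (2, 0, 4); releases (0, 1, 0), pool now (2, 1, 4)
  J4: need (2, 0, 0) fits (2, 1, 4); releases (1, 0, 2), pool now (3, 1, 6)
  J2 cannot run: need (5, 1, 7) vs free (3, 1, 6) (insufficient res2 and res3)
  J1 cannot run: need (0, 4, 7) vs free (3, 1, 6) (insufficient res4 and res3)
  J5 cannot run: need (1, 4, 7) vs free (3, 1, 6) (insufficient res4 and res3)
Permanently blocked: J2, J1 and J5.
(3) Precisely 0 of the possible complete orderings are safe sequences.


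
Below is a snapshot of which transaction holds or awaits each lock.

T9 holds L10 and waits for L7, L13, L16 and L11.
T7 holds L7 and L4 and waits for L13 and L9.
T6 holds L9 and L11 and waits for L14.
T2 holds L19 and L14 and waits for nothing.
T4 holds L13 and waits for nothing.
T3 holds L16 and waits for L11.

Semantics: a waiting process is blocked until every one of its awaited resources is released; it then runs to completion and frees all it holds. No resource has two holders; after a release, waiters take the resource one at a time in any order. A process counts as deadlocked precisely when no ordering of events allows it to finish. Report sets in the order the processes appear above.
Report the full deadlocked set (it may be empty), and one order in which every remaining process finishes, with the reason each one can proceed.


No process is deadlocked.
Key observation: the waits form no ring: some process can always run, and its releases unblock the others one by one.
The rest can finish in the order T2, T6, T4, T3, T7, T9.
Step-by-step check:
  T2 waits on nothing -> runs at once and releases L19 and L14
  T6: everything it awaited (L14) is free; runs, freeing L9 and L11
  T4 waits on nothing -> runs at once and releases L13
  T3: everything it awaited (L11) is free; runs, freeing L16
  T7: everything it awaited (L13 and L9) is free; runs, freeing L7 and L4
  T9: everything it awaited (L7, L13, L16 and L11) is free; runs, freeing L10


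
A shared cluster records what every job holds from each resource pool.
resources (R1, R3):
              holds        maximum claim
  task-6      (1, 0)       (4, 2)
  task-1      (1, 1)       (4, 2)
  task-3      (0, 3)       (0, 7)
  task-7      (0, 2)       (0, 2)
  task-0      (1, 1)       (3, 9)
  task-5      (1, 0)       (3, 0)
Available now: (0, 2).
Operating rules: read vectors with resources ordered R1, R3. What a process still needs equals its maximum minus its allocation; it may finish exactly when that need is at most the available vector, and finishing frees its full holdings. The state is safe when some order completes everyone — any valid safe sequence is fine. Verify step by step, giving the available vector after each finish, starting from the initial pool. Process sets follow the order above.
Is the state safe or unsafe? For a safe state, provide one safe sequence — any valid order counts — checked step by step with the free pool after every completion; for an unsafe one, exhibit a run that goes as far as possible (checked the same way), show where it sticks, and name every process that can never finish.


UNSAFE — no complete ordering exists.
Key observation: no order helps: past task-7, task-3, the free pool tops out at (0, 7), below what each blocked process needs in R1.
A maximal execution: task-7, task-3 — then nothing else fits. Step-by-step check:
  pool = (0, 2)
  task-7: need (0, 0) fits (0, 2); releases (0, 2), pool now (0, 4)
  task-3: need (0, 4) fits (0, 4); releases (0, 3), pool now (0, 7)
  task-6 cannot run: need (3, 2) vs free (0, 7) (insufficient R1)
  task-1 cannot run: need (3, 1) vs free (0, 7) (insufficient R1)
  task-0 cannot run: need (2, 8) vs free (0, 7) (insufficient R1 and R3)
  task-5 cannot run: need (2, 0) vs free (0, 7) (insufficient R1)
Permanently blocked: task-6, task-1, task-0 and task-5.


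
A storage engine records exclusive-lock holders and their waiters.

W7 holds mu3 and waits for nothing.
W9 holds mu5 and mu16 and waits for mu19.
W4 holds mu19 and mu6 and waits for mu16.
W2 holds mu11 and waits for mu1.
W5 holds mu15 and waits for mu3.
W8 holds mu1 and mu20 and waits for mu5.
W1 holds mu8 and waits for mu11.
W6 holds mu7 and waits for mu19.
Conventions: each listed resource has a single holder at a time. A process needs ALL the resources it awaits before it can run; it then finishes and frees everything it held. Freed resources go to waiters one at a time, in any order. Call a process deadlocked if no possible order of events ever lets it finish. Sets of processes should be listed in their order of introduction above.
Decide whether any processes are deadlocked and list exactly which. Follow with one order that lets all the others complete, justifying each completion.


The deadlocked set is W9, W4, W2, W8, W1 and W6.
Key observation: the wait chain closes on itself along W9 -> W4 -> W9; W2, W8, W1 and W6 wait into the deadlock from upstream.
One completion order for the rest: W7, W5.
Step-by-step check:
  run W7 (it waits on nothing); releases mu3
  W5 waits on mu3 — all released -> runs and releases mu15


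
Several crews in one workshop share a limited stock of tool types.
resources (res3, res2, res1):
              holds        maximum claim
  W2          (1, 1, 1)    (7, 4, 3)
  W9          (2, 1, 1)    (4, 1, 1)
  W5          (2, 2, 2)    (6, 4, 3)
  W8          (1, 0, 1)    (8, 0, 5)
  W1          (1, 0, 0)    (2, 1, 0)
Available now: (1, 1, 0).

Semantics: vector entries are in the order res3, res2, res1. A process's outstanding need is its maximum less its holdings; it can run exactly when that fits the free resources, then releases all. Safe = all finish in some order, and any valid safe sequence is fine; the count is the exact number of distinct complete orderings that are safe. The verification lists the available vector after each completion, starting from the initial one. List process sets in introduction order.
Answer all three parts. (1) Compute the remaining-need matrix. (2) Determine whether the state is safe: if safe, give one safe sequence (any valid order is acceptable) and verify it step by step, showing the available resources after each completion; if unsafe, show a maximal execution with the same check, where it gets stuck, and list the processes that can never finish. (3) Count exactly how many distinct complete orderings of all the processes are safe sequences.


(1) Need matrix, components ordered res3, res2, res1:
  W2: (6, 3, 2)
  W9: (2, 0, 0)
  W5: (4, 2, 1)
  W8: (7, 0, 4)
  W1: (1, 1, 0)
(2) The state is SAFE; one workable sequence: W1, W9, W5, W2, W8.
Key observation: at W1 the run first touches a limit — (1, 1, 0) against (1, 1, 0), exact on a resource it actually requests.
Check, step by step:
  pool = (1, 1, 0)
  W1: need (1, 1, 0) fits (1, 1, 0); releases (1, 0, 0), pool now (2, 1, 0)
  W9: need (2, 0, 0) fits (2, 1, 0); releases (2, 1, 1), pool now (4, 2, 1)
  W5: need (4, 2, 1) fits (4, 2, 1); releases (2, 2, 2), pool now (6, 4, 3)
  W2: need (6, 3, 2) fits (6, 4, 3); releases (1, 1, 1), pool now (7, 5, 4)
  W8: need (7, 0, 4) fits (7, 5, 4); releases (1, 0, 1), pool now (8, 5, 5)
(3) Exactly 1 of the possible complete orderings is a safe sequence.


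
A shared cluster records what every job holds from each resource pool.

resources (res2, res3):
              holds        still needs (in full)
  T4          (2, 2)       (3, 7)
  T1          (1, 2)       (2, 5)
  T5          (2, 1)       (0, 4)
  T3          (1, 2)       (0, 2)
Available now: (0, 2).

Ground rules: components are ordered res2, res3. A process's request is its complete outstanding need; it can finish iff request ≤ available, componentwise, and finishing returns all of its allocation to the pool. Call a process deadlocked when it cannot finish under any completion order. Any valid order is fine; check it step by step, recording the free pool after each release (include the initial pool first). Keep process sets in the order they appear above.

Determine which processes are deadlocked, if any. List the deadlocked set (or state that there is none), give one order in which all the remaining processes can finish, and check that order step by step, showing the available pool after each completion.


The deadlocked set is empty.
Key observation: no deadlock: T3 fits now, and the freed resources carry the rest through.
A valid finishing order for the others: T3, T5, T1, T4. Walking it through:
  pool = (0, 2)
  T3 needs (0, 2) <= (0, 2) -> finishes; pool += (1, 2) = (1, 4)
  T5 needs (0, 4) <= (1, 4) -> finishes; pool += (2, 1) = (3, 5)
  T1 needs (2, 5) <= (3, 5) -> finishes; pool += (1, 2) = (4, 7)
  T4 needs (3, 7) <= (4, 7) -> finishes; pool += (2, 2) = (6, 9)


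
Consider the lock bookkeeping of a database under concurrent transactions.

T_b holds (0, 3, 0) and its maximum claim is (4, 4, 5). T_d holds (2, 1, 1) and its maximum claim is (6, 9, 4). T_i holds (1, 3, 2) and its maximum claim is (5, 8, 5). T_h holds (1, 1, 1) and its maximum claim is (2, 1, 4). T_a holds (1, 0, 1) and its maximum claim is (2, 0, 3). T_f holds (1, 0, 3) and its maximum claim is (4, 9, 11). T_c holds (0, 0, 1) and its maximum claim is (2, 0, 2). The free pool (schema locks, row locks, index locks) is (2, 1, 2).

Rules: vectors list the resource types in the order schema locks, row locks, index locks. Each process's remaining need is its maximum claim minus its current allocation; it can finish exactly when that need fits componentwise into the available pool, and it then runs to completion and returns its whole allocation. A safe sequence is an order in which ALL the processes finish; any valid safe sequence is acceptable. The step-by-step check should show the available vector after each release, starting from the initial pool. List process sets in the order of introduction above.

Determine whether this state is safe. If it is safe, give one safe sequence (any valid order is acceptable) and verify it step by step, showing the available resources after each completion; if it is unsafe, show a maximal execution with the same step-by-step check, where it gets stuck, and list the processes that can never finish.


The state is SAFE; one workable sequence: T_c, T_h, T_a, T_b, T_i, T_d, T_f.
Key observation: reading the order forward, T_c is the first process whose need (2, 0, 1) meets the free pool (2, 1, 2) exactly on a resource it requests.
Verifying each step:
  pool = (2, 1, 2)
  T_c needs (2, 0, 1) <= (2, 1, 2) -> finishes; pool += (0, 0, 1) = (2, 1, 3)
  T_h needs (1, 0, 3) <= (2, 1, 3) -> finishes; pool += (1, 1, 1) = (3, 2, 4)
  T_a needs (1, 0, 2) <= (3, 2, 4) -> finishes; pool += (1, 0, 1) = (4, 2, 5)
  T_b needs (4, 1, 5) <= (4, 2, 5) -> finishes; pool += (0, 3, 0) = (4, 5, 5)
  T_i needs (4, 5, 3) <= (4, 5, 5) -> finishes; pool += (1, 3, 2) = (5, 8, 7)
  T_d needs (4, 8, 3) <= (5, 8, 7) -> finishes; pool += (2, 1, 1) = (7, 9, 8)
  T_f needs (3, 9, 8) <= (7, 9, 8) -> finishes; pool += (1, 0, 3) = (8, 9, 11)


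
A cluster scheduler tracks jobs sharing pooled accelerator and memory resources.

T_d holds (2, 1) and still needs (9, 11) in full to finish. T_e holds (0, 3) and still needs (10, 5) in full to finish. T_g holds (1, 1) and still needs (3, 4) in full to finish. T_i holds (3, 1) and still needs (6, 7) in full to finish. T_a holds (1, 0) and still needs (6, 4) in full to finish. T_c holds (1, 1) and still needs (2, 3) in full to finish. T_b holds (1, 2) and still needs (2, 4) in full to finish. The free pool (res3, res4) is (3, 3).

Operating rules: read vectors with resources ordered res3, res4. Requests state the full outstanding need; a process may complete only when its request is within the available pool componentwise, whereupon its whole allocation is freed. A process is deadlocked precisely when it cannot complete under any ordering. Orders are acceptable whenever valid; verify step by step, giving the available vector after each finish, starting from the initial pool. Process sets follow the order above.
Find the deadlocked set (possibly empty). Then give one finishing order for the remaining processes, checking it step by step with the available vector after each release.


Nothing here is deadlocked.
Key observation: T_c can run right away; the returned allocation unlocks the remaining processes in turn.
The rest can finish in the order T_c, T_g, T_b, T_i, T_a, T_e, T_d. Walking it through:
  pool = (3, 3)
  T_c: need (2, 3) fits (3, 3); releases (1, 1), pool now (4, 4)
  T_g: need (3, 4) fits (4, 4); releases (1, 1), pool now (5, 5)
  T_b: need (2, 4) fits (5, 5); releases (1, 2), pool now (6, 7)
  T_i: need (6, 7) fits (6, 7); releases (3, 1), pool now (9, 8)
  T_a: need (6, 4) fits (9, 8); releases (1, 0), pool now (10, 8)
  T_e: need (10, 5) fits (10, 8); releases (0, 3), pool now (10, 11)
  T_d: need (9, 11) fits (10, 11); releases (2, 1), pool now (12, 12)


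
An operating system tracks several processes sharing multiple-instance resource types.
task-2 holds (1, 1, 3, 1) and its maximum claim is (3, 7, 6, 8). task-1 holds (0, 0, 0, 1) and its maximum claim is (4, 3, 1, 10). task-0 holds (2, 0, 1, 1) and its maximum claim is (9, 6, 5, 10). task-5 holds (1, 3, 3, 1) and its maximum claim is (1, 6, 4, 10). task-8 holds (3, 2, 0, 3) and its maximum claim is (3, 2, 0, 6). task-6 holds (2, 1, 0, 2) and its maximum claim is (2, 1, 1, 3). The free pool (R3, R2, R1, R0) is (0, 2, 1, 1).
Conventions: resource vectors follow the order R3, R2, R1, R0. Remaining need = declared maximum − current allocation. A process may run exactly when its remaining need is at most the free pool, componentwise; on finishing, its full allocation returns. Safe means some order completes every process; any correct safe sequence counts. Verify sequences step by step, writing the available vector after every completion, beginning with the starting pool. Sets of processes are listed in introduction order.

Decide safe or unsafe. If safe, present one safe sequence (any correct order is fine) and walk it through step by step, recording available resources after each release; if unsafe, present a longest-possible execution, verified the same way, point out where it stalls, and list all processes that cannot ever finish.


UNSAFE — no complete ordering exists.
Key observation: the wall is R0: completing task-6, task-8 brings the pool only to (5, 5, 1, 6), and all the rest need more.
Going as far as possible: task-6, task-8; after that, nothing fits. Walking it through:
  pool = (0, 2, 1, 1)
  task-6 needs (0, 0, 1, 1) <= (0, 2, 1, 1) -> finishes; pool += (2, 1, 0, 2) = (2, 3, 1, 3)
  task-8 needs (0, 0, 0, 3) <= (2, 3, 1, 3) -> finishes; pool += (3, 2, 0, 3) = (5, 5, 1, 6)
  blocked: task-2 wants (2, 6, 3, 7), pool (5, 5, 1, 6) — not enough R2, R1 and R0
  blocked: task-1 wants (4, 3, 1, 9), pool (5, 5, 1, 6) — not enough R0
  blocked: task-0 wants (7, 6, 4, 9), pool (5, 5, 1, 6) — not enough R3, R2, R1 and R0
  blocked: task-5 wants (0, 3, 1, 9), pool (5, 5, 1, 6) — not enough R0
Permanently blocked: task-2, task-1, task-0 and task-5.


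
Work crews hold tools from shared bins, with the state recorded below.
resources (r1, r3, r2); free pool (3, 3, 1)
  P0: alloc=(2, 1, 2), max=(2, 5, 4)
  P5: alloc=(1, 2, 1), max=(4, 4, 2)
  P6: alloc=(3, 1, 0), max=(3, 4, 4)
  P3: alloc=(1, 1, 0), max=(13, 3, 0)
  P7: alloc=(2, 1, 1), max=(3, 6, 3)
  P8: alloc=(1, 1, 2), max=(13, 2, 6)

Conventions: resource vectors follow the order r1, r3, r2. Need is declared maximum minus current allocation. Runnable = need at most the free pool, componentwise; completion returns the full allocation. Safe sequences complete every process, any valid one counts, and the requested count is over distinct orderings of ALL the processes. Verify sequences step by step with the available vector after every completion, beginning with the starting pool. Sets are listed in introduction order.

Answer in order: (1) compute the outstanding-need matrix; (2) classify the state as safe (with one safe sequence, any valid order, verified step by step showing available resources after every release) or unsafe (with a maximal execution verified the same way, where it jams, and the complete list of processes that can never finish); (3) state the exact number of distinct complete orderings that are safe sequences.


(1) Remaining need (order r1, r3, r2):
  P0: (0, 4, 2)
  P5: (3, 2, 1)
  P6: (0, 3, 4)
  P3: (12, 2, 0)
  P7: (1, 5, 2)
  P8: (12, 1, 4)
(2) The state is UNSAFE.
Key observation: the wall is r1: completing P5, P7, P0, P6 brings the pool only to (11, 8, 5), and all the rest need more.
Going as far as possible: P5, P7, P0, P6; after that, nothing fits. Check, step by step:
  pool = (3, 3, 1)
  P5 needs (3, 2, 1) <= (3, 3, 1) -> finishes; pool += (1, 2, 1) = (4, 5, 2)
  P7 needs (1, 5, 2) <= (4, 5, 2) -> finishes; pool += (2, 1, 1) = (6, 6, 3)
  P0 needs (0, 4, 2) <= (6, 6, 3) -> finishes; pool += (2, 1, 2) = (8, 7, 5)
  P6 needs (0, 3, 4) <= (8, 7, 5) -> finishes; pool += (3, 1, 0) = (11, 8, 5)
  blocked: P3 wants (12, 2, 0), pool (11, 8, 5) — not enough r1
  blocked: P8 wants (12, 1, 4), pool (11, 8, 5) — not enough r1
Processes that can never finish: P3 and P8.
(3) Exactly 0 of the possible complete orderings are safe sequences.


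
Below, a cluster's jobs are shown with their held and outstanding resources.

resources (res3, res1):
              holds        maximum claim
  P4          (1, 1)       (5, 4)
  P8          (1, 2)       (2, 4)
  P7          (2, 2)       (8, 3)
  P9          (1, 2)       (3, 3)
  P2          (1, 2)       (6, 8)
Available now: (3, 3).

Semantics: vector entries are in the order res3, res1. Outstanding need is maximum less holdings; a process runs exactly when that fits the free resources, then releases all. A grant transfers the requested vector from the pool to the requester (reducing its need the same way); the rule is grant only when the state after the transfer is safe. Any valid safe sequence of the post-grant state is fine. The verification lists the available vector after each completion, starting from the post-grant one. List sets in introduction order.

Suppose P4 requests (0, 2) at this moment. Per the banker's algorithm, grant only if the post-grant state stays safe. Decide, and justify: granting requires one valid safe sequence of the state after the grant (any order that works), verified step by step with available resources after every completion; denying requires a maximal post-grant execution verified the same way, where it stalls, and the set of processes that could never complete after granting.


GRANT: granting preserves safety; a valid post-grant sequence is P9, P8, P4, P2, P7.
Key observation: after the grant the pool drops to (3, 1), which still lets P9 finish first and unwind the rest.
Verifying the post-grant state step by step:
  pool = (3, 1)
  P9: need (2, 1) fits (3, 1); releases (1, 2), pool now (4, 3)
  P8: need (1, 2) fits (4, 3); releases (1, 2), pool now (5, 5)
  P4: need (4, 1) fits (5, 5); releases (1, 3), pool now (6, 8)
  P2: need (5, 6) fits (6, 8); releases (1, 2), pool now (7, 10)
  P7: need (6, 1) fits (7, 10); releases (2, 2), pool now (9, 12)


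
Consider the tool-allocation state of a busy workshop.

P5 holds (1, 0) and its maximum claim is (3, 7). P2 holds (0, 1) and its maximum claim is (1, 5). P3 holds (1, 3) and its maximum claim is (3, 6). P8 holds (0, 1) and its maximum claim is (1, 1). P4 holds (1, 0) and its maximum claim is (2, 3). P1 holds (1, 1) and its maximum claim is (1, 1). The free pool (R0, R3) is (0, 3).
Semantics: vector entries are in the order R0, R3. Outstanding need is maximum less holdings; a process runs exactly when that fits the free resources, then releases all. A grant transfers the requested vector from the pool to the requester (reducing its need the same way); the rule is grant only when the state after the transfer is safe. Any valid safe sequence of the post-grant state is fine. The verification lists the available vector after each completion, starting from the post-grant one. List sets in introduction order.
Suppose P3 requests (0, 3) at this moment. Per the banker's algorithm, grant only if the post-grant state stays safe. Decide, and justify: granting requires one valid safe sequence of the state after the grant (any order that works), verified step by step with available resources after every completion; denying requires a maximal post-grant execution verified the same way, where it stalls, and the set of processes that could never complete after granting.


DENY: after the grant no complete ordering would exist.
Key observation: after P1, P8 the pool peaks at (1, 2), and each blocked process is short somewhere: P5 on R0, R3; P2 on R3; P3 on R0; P4 on R3.
On the post-grant state, P1, P8 is a maximal run — nothing extends it. Check, step by step:
  pool = (0, 0)
  P1 needs (0, 0) <= (0, 0) -> finishes; pool += (1, 1) = (1, 1)
  P8 needs (1, 0) <= (1, 1) -> finishes; pool += (0, 1) = (1, 2)
  P5 cannot run: need (2, 7) vs free (1, 2) (insufficient R0 and R3)
  P2 cannot run: need (1, 4) vs free (1, 2) (insufficient R3)
  P3 cannot run: need (2, 0) vs free (1, 2) (insufficient R0)
  P4 cannot run: need (1, 3) vs free (1, 2) (insufficient R3)
Processes that could never finish after the grant: P5, P2, P3 and P4.


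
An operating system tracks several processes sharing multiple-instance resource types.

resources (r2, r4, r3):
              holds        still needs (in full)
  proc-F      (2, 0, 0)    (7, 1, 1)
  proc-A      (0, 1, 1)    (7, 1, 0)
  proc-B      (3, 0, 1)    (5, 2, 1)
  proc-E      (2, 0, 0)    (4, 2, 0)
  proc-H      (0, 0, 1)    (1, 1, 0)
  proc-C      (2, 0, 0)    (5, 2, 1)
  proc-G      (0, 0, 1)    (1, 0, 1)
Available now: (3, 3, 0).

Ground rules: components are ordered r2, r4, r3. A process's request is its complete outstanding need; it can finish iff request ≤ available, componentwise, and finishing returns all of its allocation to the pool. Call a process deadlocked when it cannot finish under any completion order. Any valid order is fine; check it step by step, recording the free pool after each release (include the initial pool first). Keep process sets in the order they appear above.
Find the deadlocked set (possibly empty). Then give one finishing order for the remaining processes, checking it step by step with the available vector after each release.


Deadlocked set: proc-F, proc-A, proc-B, proc-E and proc-C.
Key observation: proc-H, proc-G can finish, but then (3, 3, 2) is all there is, and the blocked group's r2 demands exceed it.
A valid finishing order for the others: proc-H, proc-G. Verifying each step:
  pool = (3, 3, 0)
  proc-H needs (1, 1, 0) <= (3, 3, 0) -> finishes; pool += (0, 0, 1) = (3, 3, 1)
  proc-G needs (1, 0, 1) <= (3, 3, 1) -> finishes; pool += (0, 0, 1) = (3, 3, 2)
The blocked processes can never fit:
  proc-F still needs (7, 1, 1) but only (3, 3, 2) is free — short on r2
  proc-A still needs (7, 1, 0) but only (3, 3, 2) is free — short on r2
  proc-B still needs (5, 2, 1) but only (3, 3, 2) is free — short on r2
  proc-E still needs (4, 2, 0) but only (3, 3, 2) is free — short on r2
  proc-C still needs (5, 2, 1) but only (3, 3, 2) is free — short on r2


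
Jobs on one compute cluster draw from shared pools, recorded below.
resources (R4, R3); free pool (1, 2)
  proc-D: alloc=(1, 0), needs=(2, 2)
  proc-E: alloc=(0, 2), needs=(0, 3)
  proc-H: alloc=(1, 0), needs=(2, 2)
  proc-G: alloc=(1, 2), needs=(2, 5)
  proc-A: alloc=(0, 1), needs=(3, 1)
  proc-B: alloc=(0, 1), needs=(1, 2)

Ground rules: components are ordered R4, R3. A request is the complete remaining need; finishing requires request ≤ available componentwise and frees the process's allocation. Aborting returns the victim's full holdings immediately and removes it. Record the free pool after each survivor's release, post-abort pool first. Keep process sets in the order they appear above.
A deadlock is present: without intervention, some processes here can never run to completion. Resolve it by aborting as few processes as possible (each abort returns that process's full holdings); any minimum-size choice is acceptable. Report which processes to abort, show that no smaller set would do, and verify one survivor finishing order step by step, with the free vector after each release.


Minimum abort set: proc-D.
Key observation: proc-H was stuck for good until proc-D gave back (1, 0); in the order shown it finishes at step 1.
No smaller set exists: with zero aborts the deadlock remains.
The survivors complete as proc-H, proc-B, proc-E, proc-A, proc-G. Check, step by step (starting from the post-abort pool):
  pool = (2, 2)
  proc-H: need (2, 2) fits (2, 2); releases (1, 0), pool now (3, 2)
  proc-B: need (1, 2) fits (3, 2); releases (0, 1), pool now (3, 3)
  proc-E: need (0, 3) fits (3, 3); releases (0, 2), pool now (3, 5)
  proc-A: need (3, 1) fits (3, 5); releases (0, 1), pool now (3, 6)
  proc-G: need (2, 5) fits (3, 6); releases (1, 2), pool now (4, 8)


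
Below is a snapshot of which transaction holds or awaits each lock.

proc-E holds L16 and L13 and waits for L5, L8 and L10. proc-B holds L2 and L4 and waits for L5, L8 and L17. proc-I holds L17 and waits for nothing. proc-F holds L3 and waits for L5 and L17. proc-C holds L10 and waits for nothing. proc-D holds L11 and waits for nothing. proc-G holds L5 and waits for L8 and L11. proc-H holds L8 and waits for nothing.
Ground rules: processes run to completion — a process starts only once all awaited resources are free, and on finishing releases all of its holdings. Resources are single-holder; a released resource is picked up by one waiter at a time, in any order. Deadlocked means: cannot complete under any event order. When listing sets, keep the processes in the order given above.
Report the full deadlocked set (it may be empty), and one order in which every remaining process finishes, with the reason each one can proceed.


No process is deadlocked.
Key observation: the waits form no ring: some process can always run, and its releases unblock the others one by one.
One completion order for the rest: proc-H, proc-C, proc-I, proc-D, proc-G, proc-F, proc-B, proc-E.
Walking it through:
  proc-H waits on nothing -> runs at once and releases L8
  proc-C waits on nothing -> runs at once and releases L10
  proc-I waits on nothing -> runs at once and releases L17
  proc-D waits on nothing -> runs at once and releases L11
  run proc-G (all its waits — L8 and L11 — are resolved); releases L5
  run proc-F (all its waits — L5 and L17 — are resolved); releases L3
  run proc-B (all its waits — L5, L8 and L17 — are resolved); releases L2 and L4
  run proc-E (all its waits — L5, L8 and L10 — are resolved); releases L16 and L13


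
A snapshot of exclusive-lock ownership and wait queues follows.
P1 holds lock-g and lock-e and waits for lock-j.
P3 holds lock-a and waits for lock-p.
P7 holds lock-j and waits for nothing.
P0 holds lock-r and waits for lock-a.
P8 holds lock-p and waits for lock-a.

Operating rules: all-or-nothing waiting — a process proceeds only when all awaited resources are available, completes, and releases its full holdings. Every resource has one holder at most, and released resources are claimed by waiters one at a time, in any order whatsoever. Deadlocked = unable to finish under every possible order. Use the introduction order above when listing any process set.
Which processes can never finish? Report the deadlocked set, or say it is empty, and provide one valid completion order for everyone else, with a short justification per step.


Deadlocked set: P3, P0 and P8.
Key observation: nobody on the ring P3 -> P8 -> P3 can start until another member finishes, which never happens; P0 waits into the deadlock from upstream.
One completion order for the rest: P7, P1.
Check, step by step:
  P7 waits on nothing -> runs at once and releases lock-j
  P1 waits on lock-j — all released -> runs and releases lock-g and lock-e


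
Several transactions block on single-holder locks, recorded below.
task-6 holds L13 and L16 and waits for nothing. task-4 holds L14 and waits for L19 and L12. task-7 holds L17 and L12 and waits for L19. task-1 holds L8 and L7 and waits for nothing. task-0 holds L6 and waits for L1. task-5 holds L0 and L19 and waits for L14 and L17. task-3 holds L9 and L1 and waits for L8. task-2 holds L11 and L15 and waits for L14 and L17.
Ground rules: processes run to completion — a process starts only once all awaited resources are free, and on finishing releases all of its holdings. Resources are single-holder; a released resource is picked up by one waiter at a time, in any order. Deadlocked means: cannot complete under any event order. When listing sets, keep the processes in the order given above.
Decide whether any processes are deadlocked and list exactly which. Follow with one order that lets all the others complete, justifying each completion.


Deadlocked: task-4, task-7, task-5 and task-2.
Key observation: task-4 -> task-7 -> task-5 -> task-4 is a circular wait — nothing in it can go first; task-2 waits into the deadlock from upstream.
The rest can finish in the order task-1, task-3, task-6, task-0.
Walking it through:
  run task-1 (it waits on nothing); releases L8 and L7
  run task-3 (all its waits — L8 — are resolved); releases L9 and L1
  run task-6 (it waits on nothing); releases L13 and L16
  run task-0 (all its waits — L1 — are resolved); releases L6


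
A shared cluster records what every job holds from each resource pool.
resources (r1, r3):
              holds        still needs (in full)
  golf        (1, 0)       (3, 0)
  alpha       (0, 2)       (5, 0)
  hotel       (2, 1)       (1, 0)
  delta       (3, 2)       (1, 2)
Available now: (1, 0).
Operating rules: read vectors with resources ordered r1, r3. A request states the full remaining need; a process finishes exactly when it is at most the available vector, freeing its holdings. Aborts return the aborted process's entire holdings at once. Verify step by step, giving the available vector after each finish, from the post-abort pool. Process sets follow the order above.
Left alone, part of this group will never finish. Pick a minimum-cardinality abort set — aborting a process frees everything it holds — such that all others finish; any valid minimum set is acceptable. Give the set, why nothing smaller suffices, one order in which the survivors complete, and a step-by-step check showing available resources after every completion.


Minimum abort set: alpha.
Key observation: delta was stuck for good until alpha gave back (0, 2); in the order shown it finishes at step 1.
Why nothing smaller works: aborting no one leaves the state deadlocked as given.
Survivors finish in the order: delta, hotel, golf. Walking it through (pool after the aborts first):
  pool = (1, 2)
  delta needs (1, 2) <= (1, 2) -> finishes; pool += (3, 2) = (4, 4)
  hotel needs (1, 0) <= (4, 4) -> finishes; pool += (2, 1) = (6, 5)
  golf needs (3, 0) <= (6, 5) -> finishes; pool += (1, 0) = (7, 5)


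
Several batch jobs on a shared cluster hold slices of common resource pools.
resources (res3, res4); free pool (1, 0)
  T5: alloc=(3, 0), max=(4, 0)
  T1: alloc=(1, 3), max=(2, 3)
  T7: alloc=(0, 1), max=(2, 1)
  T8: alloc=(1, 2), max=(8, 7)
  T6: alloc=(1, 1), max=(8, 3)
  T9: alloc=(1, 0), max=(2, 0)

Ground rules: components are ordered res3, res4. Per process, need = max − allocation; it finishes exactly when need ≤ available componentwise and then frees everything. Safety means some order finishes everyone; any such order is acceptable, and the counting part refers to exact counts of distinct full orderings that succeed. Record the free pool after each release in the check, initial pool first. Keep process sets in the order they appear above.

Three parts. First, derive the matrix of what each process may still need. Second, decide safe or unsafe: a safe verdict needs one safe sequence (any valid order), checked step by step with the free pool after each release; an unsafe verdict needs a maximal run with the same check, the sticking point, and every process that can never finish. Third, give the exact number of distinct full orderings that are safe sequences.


(1) Need matrix, components ordered res3, res4:
  T5: (1, 0)
  T1: (1, 0)
  T7: (2, 0)
  T8: (7, 5)
  T6: (7, 2)
  T9: (1, 0)
(2) UNSAFE.
Key observation: res3 is the bottleneck — with T5, T9, T1, T7 done the pool holds (6, 4), short of every remaining need.
Going as far as possible: T5, T9, T1, T7; after that, nothing fits. Check, step by step:
  pool = (1, 0)
  run T5 (needs (1, 0), free (1, 0)); after release of (3, 0) the pool is (4, 0)
  run T9 (needs (1, 0), free (4, 0)); after release of (1, 0) the pool is (5, 0)
  run T1 (needs (1, 0), free (5, 0)); after release of (1, 3) the pool is (6, 3)
  run T7 (needs (2, 0), free (6, 3)); after release of (0, 1) the pool is (6, 4)
  T8 still needs (7, 5) but only (6, 4) is free — short on res3 and res4
  T6 still needs (7, 2) but only (6, 4) is free — short on res3
Processes that can never finish: T8 and T6.
(3) The exact count: 0 of the possible complete orderings are safe sequences.


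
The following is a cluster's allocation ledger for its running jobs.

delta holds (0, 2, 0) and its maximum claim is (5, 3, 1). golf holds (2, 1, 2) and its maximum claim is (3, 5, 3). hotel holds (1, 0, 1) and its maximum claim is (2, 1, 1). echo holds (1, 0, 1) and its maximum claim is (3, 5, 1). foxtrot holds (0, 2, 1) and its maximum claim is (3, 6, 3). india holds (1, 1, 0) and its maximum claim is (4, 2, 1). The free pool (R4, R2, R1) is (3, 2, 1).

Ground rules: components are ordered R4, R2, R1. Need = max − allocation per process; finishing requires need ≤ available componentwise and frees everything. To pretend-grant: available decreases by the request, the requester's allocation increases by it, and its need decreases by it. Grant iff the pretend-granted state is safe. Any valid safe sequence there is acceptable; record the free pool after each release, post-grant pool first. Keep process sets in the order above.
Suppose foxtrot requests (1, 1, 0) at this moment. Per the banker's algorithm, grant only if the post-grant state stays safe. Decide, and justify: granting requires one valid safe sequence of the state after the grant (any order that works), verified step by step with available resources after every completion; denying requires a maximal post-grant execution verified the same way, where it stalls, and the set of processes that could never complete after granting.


DENY: after the grant no complete ordering would exist.
Key observation: after hotel, india the pool peaks at (4, 2, 2), and each blocked process is short somewhere: delta on R4; golf on R2; echo on R2; foxtrot on R2.
Pretend the grant happened; the run hotel, india goes as far as possible. Verifying each step:
  pool = (2, 1, 1)
  run hotel (needs (1, 1, 0), free (2, 1, 1)); after release of (1, 0, 1) the pool is (3, 1, 2)
  run india (needs (3, 1, 1), free (3, 1, 2)); after release of (1, 1, 0) the pool is (4, 2, 2)
  blocked: delta wants (5, 1, 1), pool (4, 2, 2) — not enough R4
  blocked: golf wants (1, 4, 1), pool (4, 2, 2) — not enough R2
  blocked: echo wants (2, 5, 0), pool (4, 2, 2) — not enough R2
  blocked: foxtrot wants (2, 3, 2), pool (4, 2, 2) — not enough R2
Processes that could never finish after the grant: delta, golf, echo and foxtrot.


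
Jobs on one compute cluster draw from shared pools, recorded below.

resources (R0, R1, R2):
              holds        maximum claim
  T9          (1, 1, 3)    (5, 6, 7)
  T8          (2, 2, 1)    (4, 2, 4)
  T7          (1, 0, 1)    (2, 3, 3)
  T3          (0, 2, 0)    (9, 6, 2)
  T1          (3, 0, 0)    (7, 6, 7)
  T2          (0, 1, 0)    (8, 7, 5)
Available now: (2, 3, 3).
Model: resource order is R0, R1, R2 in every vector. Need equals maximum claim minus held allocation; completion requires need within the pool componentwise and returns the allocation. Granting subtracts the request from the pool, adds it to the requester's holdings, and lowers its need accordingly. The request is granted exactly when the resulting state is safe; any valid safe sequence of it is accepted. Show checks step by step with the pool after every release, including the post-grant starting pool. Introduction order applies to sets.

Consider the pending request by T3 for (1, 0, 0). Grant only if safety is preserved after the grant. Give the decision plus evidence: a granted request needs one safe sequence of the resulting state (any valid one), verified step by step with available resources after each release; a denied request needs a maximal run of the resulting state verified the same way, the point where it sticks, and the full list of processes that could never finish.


GRANT — the state after the grant stays safe, e.g. via T7, T8, T9, T1, T2, T3.
Key observation: post-grant, (1, 3, 3) remains, and an order beginning with T7 completes everyone.
Check on the post-grant state, step by step:
  pool = (1, 3, 3)
  T7 needs (1, 3, 2) <= (1, 3, 3) -> finishes; pool += (1, 0, 1) = (2, 3, 4)
  T8 needs (2, 0, 3) <= (2, 3, 4) -> finishes; pool += (2, 2, 1) = (4, 5, 5)
  T9 needs (4, 5, 4) <= (4, 5, 5) -> finishes; pool += (1, 1, 3) = (5, 6, 8)
  T1 needs (4, 6, 7) <= (5, 6, 8) -> finishes; pool += (3, 0, 0) = (8, 6, 8)
  T2 needs (8, 6, 5) <= (8, 6, 8) -> finishes; pool += (0, 1, 0) = (8, 7, 8)
  T3 needs (8, 4, 2) <= (8, 7, 8) -> finishes; pool += (1, 2, 0) = (9, 9, 8)


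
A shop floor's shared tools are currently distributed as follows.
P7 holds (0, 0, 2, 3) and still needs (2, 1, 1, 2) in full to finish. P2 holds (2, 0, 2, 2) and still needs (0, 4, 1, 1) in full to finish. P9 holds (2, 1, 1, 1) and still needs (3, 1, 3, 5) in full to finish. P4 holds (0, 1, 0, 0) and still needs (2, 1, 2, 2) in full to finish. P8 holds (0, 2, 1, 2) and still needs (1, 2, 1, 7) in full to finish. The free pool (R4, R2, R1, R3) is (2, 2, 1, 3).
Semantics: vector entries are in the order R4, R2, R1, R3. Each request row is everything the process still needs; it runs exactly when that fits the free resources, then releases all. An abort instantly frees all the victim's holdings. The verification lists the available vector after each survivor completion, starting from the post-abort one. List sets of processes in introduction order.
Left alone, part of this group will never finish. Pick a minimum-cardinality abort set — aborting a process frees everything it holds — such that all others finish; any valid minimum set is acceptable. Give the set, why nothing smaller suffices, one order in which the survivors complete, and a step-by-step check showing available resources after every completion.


Minimum abort set: P8.
Key observation: P2 could never have finished before the abort; with (0, 2, 1, 2) returned by P8, it fits at step 1.
Minimality: the empty abort set fails — the state is deadlocked as it stands.
The survivors complete as P2, P9, P7, P4. Check, step by step (starting from the post-abort pool):
  pool = (2, 4, 2, 5)
  run P2 (needs (0, 4, 1, 1), free (2, 4, 2, 5)); after release of (2, 0, 2, 2) the pool is (4, 4, 4, 7)
  run P9 (needs (3, 1, 3, 5), free (4, 4, 4, 7)); after release of (2, 1, 1, 1) the pool is (6, 5, 5, 8)
  run P7 (needs (2, 1, 1, 2), free (6, 5, 5, 8)); after release of (0, 0, 2, 3) the pool is (6, 5, 7, 11)
  run P4 (needs (2, 1, 2, 2), free (6, 5, 7, 11)); after release of (0, 1, 0, 0) the pool is (6, 6, 7, 11)
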